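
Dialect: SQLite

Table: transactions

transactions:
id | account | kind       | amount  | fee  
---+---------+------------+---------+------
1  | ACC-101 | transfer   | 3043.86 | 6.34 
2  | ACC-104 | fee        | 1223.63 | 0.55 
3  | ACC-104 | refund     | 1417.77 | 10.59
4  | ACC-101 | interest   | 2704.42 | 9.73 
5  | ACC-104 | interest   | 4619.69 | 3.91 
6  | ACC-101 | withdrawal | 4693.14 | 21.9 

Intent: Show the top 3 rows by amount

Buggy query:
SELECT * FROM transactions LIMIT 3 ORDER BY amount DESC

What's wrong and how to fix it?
Bug: LIMIT must come after ORDER BY

Fix: Sort with ORDER BY, then apply LIMIT

Corrected query:
SELECT * FROM transactions ORDER BY amount DESC LIMIT 3

Result:
id | account | kind       | amount  | fee 
---+---------+------------+---------+-----
6  | ACC-101 | withdrawal | 4693.14 | 21.9
5  | ACC-104 | interest   | 4619.69 | 3.91
1  | ACC-101 | transfer   | 3043.86 | 6.34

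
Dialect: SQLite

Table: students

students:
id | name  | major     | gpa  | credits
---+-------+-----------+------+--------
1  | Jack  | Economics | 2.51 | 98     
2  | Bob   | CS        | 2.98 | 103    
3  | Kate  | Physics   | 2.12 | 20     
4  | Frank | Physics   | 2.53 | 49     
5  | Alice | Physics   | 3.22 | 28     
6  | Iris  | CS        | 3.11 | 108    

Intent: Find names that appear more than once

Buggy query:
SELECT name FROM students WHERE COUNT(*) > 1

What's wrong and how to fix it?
Bug: COUNT(*) is an aggregate and cannot be used in WHERE

Fix: Group first, then use HAVING for the count condition

Corrected query:
SELECT name FROM students GROUP BY name HAVING COUNT(*) > 1

Result:
(no rows)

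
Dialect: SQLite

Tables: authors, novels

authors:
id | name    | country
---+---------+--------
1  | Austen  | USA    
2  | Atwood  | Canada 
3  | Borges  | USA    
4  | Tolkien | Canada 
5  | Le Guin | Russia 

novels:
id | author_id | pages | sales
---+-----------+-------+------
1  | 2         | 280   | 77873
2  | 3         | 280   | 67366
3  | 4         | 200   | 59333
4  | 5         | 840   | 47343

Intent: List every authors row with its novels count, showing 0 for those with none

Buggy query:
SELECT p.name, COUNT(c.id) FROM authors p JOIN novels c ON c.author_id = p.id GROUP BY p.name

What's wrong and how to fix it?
Bug: INNER JOIN drops authors rows that have no matching novels rows

Fix: Use LEFT JOIN so parents without children still appear (COUNT(c.id) gives 0)

Corrected query:
SELECT p.name, COUNT(c.id) FROM authors p LEFT JOIN novels c ON c.author_id = p.id GROUP BY p.name

Result:
name    | COUNT(c.id)
--------+------------
Atwood  | 1          
Austen  | 0          
Borges  | 1          
Le Guin | 1          
Tolkien | 1          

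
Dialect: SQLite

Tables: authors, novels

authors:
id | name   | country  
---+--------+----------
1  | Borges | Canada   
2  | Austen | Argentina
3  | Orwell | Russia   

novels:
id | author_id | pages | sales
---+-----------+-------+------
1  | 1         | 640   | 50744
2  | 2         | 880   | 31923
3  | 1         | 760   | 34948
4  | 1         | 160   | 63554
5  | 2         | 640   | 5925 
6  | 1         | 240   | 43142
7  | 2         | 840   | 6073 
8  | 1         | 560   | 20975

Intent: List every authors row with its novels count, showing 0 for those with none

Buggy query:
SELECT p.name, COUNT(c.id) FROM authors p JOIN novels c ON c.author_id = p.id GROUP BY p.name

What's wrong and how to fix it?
Bug: An inner join excludes parents with zero children

Fix: Use LEFT JOIN so parents without children still appear (COUNT(c.id) gives 0)

Corrected query:
SELECT p.name, COUNT(c.id) FROM authors p LEFT JOIN novels c ON c.author_id = p.id GROUP BY p.name

Result:
name   | COUNT(c.id)
-------+------------
Austen | 3          
Borges | 5          
Orwell | 0          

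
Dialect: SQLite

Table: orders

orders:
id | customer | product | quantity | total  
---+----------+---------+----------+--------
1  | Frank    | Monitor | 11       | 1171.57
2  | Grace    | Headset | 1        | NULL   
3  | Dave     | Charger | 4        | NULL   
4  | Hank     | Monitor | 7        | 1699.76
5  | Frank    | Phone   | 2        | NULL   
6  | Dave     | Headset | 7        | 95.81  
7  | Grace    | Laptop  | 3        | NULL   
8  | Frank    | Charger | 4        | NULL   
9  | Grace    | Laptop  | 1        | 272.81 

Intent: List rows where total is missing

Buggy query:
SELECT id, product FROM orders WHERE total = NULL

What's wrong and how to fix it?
Bug: Comparing to NULL with '=' never matches; NULL = NULL is unknown, not true

Fix: Use IS NULL to test for NULL

Corrected query:
SELECT id, product FROM orders WHERE total IS NULL

Result:
id | product
---+--------
2  | Headset
3  | Charger
5  | Phone  
7  | Laptop 
8  | Charger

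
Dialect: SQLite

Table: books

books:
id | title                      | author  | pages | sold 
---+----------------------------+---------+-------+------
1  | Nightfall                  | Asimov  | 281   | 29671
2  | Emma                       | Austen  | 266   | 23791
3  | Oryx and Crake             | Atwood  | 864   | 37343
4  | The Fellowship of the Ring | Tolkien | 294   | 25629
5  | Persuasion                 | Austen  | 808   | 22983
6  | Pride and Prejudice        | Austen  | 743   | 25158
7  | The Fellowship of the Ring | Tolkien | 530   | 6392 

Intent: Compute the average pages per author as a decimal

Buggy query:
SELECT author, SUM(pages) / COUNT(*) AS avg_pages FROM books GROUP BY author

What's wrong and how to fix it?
Bug: SUM(pages) and COUNT(*) are both integers; the division truncates the fractional part

Fix: Cast one side to REAL so the division keeps the fractional part

Corrected query:
SELECT author, SUM(pages) * 1.0 / COUNT(*) AS avg_pages FROM books GROUP BY author

Result:
author  | avg_pages 
--------+-----------
Asimov  | 281       
Atwood  | 864       
Austen  | 605.666667
Tolkien | 412       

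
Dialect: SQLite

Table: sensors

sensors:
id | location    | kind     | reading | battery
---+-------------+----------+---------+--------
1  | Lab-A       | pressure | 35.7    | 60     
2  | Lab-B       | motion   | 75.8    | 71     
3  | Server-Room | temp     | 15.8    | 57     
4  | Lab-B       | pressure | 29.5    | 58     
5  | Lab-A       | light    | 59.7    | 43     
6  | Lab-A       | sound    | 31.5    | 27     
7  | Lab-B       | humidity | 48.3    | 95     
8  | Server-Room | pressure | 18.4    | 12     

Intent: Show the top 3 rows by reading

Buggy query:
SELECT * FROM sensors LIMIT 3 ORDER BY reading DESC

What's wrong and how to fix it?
Bug: ORDER BY cannot follow LIMIT; LIMIT is the final clause

Fix: Swap the clauses: ORDER BY first, then LIMIT

Corrected query:
SELECT * FROM sensors ORDER BY reading DESC LIMIT 3

Result:
id | location | kind     | reading | battery
---+----------+----------+---------+--------
2  | Lab-B    | motion   | 75.8    | 71     
5  | Lab-A    | light    | 59.7    | 43     
7  | Lab-B    | humidity | 48.3    | 95     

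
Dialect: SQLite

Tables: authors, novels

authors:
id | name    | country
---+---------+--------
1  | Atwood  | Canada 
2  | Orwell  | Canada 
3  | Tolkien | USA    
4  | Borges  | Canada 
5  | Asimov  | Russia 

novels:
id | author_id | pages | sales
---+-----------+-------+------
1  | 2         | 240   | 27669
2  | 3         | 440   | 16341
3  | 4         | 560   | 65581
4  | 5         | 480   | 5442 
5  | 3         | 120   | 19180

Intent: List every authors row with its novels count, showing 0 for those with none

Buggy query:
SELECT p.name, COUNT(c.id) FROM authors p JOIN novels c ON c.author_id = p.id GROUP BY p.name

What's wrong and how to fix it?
Bug: An inner join excludes parents with zero children

Fix: Switch to LEFT JOIN to retain unmatched parent rows

Corrected query:
SELECT p.name, COUNT(c.id) FROM authors p LEFT JOIN novels c ON c.author_id = p.id GROUP BY p.name

Result:
name    | COUNT(c.id)
--------+------------
Asimov  | 1          
Atwood  | 0          
Borges  | 1          
Orwell  | 1          
Tolkien | 2          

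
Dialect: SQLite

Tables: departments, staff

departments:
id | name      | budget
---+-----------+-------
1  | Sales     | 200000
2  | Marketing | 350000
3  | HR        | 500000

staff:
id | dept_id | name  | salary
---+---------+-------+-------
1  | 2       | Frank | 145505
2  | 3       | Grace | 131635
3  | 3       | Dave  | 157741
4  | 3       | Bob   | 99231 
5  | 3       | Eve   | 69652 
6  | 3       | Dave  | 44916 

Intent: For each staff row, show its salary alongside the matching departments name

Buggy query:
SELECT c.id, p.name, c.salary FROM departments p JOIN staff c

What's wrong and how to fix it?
Bug: Missing join condition: each staff row is matched to all departments rows instead of just its own

Fix: Specify the join condition linking the foreign key to the parent id

Corrected query:
SELECT c.id, p.name, c.salary FROM departments p JOIN staff c ON c.dept_id = p.id

Result:
id | name      | salary
---+-----------+-------
1  | Marketing | 145505
2  | HR        | 131635
3  | HR        | 157741
4  | HR        | 99231 
5  | HR        | 69652 
6  | HR        | 44916 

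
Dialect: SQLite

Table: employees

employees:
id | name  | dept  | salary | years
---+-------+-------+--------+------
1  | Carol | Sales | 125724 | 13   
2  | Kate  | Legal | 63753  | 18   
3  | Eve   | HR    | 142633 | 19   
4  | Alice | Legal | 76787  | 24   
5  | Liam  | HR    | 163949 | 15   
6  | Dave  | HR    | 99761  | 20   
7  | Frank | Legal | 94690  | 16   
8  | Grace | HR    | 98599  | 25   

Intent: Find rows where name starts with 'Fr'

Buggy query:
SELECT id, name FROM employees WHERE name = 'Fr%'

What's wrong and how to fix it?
Bug: Wildcards only work with LIKE; '=' treats '%' as a literal character

Fix: Use LIKE for wildcard pattern matching

Corrected query:
SELECT id, name FROM employees WHERE name LIKE 'Fr%'

Result:
id | name 
---+------
7  | Frank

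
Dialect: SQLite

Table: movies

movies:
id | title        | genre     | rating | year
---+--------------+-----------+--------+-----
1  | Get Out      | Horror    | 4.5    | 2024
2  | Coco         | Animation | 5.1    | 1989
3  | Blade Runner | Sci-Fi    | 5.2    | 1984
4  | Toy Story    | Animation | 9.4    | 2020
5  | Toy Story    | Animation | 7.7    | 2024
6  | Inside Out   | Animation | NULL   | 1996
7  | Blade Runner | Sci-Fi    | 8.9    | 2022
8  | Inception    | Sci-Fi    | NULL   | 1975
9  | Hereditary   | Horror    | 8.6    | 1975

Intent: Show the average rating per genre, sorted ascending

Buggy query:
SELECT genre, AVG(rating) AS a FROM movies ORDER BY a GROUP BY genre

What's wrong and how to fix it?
Bug: GROUP BY must precede ORDER BY

Fix: Reorder: SELECT … FROM … GROUP BY … ORDER BY …

Corrected query:
SELECT genre, AVG(rating) AS a FROM movies GROUP BY genre ORDER BY a

Result:
genre     | a   
----------+-----
Horror    | 6.55
Sci-Fi    | 7.05
Animation | 7.4 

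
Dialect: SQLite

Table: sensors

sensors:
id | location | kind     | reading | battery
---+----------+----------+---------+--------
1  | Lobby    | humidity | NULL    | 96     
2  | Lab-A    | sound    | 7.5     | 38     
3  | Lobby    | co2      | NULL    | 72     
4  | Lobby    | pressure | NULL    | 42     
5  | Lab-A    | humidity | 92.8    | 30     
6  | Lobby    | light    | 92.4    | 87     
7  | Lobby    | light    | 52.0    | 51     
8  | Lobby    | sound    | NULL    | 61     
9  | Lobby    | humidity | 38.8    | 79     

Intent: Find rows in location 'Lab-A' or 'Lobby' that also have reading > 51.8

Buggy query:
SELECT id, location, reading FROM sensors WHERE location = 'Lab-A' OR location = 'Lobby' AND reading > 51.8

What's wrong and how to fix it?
Bug: Without parentheses, AND is evaluated before OR, so the reading filter only applies to the 'Lobby' branch

Fix: Group the OR with parentheses (or use IN), then AND the threshold

Corrected query:
SELECT id, location, reading FROM sensors WHERE (location = 'Lab-A' OR location = 'Lobby') AND reading > 51.8

Result:
id | location | reading
---+----------+--------
5  | Lab-A    | 92.8   
6  | Lobby    | 92.4   
7  | Lobby    | 52     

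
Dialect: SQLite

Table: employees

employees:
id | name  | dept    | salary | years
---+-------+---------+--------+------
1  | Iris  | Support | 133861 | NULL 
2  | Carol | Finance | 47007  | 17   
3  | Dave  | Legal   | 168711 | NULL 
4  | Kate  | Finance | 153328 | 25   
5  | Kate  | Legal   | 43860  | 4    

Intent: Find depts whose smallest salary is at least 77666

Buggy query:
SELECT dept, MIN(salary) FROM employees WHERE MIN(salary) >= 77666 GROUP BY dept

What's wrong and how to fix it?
Bug: Aggregates like MIN are computed per group after WHERE runs

Fix: Use HAVING for the per-group MIN condition

Corrected query:
SELECT dept, MIN(salary) FROM employees GROUP BY dept HAVING MIN(salary) >= 77666

Result:
dept    | MIN(salary)
--------+------------
Support | 133861     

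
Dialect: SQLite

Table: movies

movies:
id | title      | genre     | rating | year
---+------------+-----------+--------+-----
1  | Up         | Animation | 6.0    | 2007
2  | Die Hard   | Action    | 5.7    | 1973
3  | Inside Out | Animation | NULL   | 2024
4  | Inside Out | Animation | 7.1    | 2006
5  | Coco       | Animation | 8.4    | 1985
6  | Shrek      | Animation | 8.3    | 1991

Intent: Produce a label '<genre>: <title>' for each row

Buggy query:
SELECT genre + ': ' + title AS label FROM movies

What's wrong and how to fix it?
Bug: SQLite uses || for string concatenation; + coerces text to numbers (yielding 0)

Fix: Use the || operator for string concatenation

Corrected query:
SELECT genre || ': ' || title AS label FROM movies

Result:
label                
---------------------
Animation: Up        
Action: Die Hard     
Animation: Inside Out
Animation: Inside Out
Animation: Coco      
Animation: Shrek     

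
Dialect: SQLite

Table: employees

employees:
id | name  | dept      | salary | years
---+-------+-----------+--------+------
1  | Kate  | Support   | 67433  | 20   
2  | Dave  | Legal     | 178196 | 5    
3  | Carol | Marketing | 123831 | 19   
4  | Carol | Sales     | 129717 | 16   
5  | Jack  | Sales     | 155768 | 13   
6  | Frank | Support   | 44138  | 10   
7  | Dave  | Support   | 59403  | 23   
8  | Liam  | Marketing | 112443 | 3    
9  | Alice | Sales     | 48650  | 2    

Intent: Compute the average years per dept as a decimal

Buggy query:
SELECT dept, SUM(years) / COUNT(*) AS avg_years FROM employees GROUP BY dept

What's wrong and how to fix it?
Bug: Both operands are integers, so '/' performs integer division and truncates

Fix: Multiply by 1.0 (or CAST to REAL) to force floating-point division

Corrected query:
SELECT dept, SUM(years) * 1.0 / COUNT(*) AS avg_years FROM employees GROUP BY dept

Result:
dept      | avg_years
----------+----------
Legal     | 5        
Marketing | 11       
Sales     | 10.333333
Support   | 17.666667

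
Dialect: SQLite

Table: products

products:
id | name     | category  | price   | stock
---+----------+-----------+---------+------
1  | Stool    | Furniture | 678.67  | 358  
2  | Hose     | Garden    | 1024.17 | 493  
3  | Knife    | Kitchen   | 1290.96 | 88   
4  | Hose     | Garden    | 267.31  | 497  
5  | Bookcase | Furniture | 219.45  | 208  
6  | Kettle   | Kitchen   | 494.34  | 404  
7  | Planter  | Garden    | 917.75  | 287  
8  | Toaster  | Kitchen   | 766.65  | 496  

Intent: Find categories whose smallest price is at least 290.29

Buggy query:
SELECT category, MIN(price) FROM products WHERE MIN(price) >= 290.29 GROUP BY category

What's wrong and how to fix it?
Bug: MIN() in WHERE is a misuse of aggregate

Fix: Use HAVING for the per-group MIN condition

Corrected query:
SELECT category, MIN(price) FROM products GROUP BY category HAVING MIN(price) >= 290.29

Result:
category | MIN(price)
---------+-----------
Kitchen  | 494.34    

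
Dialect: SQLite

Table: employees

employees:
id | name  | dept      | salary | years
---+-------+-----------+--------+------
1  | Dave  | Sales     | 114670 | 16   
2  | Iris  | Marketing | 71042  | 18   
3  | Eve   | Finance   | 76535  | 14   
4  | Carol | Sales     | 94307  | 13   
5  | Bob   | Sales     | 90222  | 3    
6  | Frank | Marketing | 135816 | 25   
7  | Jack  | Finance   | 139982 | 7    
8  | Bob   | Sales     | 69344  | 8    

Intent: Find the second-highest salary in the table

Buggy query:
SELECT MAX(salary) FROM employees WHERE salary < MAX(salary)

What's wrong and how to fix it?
Bug: MAX(salary) on the right of the comparison is an aggregate-in-WHERE error

Fix: Put the inner MAX in a scalar subquery

Corrected query:
SELECT MAX(salary) FROM employees WHERE salary < (SELECT MAX(salary) FROM employees)

Result:
MAX(salary)
-----------
135816     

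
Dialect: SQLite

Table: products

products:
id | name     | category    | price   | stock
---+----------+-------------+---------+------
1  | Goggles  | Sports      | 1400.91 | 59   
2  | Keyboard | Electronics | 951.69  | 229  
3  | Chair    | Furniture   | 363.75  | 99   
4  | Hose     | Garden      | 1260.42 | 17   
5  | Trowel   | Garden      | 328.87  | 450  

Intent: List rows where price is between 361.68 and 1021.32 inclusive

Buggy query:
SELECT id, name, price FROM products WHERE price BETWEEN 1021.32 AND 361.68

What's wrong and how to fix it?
Bug: BETWEEN expects the lower bound first; with 1021.32 AND 361.68 the range is empty

Fix: Write BETWEEN 361.68 AND 1021.32

Corrected query:
SELECT id, name, price FROM products WHERE price BETWEEN 361.68 AND 1021.32

Result:
id | name     | price 
---+----------+-------
2  | Keyboard | 951.69
3  | Chair    | 363.75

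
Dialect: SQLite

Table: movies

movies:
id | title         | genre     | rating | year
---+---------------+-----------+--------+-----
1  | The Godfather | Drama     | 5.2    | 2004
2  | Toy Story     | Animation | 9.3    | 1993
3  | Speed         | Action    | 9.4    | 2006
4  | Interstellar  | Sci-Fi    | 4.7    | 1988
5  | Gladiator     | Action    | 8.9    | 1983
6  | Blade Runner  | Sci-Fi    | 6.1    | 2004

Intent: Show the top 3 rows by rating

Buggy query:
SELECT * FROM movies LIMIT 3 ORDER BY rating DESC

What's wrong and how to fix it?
Bug: LIMIT must come after ORDER BY

Fix: Sort with ORDER BY, then apply LIMIT

Corrected query:
SELECT * FROM movies ORDER BY rating DESC LIMIT 3

Result:
id | title     | genre     | rating | year
---+-----------+-----------+--------+-----
3  | Speed     | Action    | 9.4    | 2006
2  | Toy Story | Animation | 9.3    | 1993
5  | Gladiator | Action    | 8.9    | 1983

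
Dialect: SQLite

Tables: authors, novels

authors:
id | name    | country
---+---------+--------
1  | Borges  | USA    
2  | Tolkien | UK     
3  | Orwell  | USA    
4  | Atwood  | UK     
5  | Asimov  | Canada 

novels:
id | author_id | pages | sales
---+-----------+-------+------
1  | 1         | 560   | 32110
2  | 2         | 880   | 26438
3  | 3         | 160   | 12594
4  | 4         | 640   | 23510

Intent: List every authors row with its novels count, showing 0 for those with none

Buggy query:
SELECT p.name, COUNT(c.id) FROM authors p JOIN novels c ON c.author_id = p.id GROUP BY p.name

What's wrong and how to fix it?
Bug: INNER JOIN drops authors rows that have no matching novels rows

Fix: Switch to LEFT JOIN to retain unmatched parent rows

Corrected query:
SELECT p.name, COUNT(c.id) FROM authors p LEFT JOIN novels c ON c.author_id = p.id GROUP BY p.name

Result:
name    | COUNT(c.id)
--------+------------
Asimov  | 0          
Atwood  | 1          
Borges  | 1          
Orwell  | 1          
Tolkien | 1          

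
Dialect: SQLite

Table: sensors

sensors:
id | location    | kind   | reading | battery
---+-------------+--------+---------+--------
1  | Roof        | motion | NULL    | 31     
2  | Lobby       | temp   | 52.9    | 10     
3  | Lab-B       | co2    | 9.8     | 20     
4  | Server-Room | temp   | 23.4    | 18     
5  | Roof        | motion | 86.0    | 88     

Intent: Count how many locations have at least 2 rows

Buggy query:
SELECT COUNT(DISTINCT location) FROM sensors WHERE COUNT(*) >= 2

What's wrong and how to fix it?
Bug: COUNT(*) cannot appear in WHERE; the per-group count doesn't exist yet

Fix: Use a subquery that GROUPs and filters with HAVING, then count its rows

Corrected query:
SELECT COUNT(*) FROM (SELECT location FROM sensors GROUP BY location HAVING COUNT(*) >= 2)

Result:
COUNT(*)
--------
1       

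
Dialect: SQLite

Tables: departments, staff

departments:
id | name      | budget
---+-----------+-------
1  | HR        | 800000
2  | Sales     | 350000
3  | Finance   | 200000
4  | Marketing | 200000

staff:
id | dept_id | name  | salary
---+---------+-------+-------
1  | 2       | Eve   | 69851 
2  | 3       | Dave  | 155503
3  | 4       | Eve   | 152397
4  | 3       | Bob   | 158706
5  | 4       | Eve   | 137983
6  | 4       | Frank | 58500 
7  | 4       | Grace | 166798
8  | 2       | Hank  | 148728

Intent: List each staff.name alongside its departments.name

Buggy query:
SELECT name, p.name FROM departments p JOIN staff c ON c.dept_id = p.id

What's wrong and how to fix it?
Bug: Both tables have a 'name' column; the unqualified reference is ambiguous

Fix: Prefix ambiguous columns with the table alias

Corrected query:
SELECT c.name, p.name FROM departments p JOIN staff c ON c.dept_id = p.id

Result:
name  | name     
------+----------
Eve   | Sales    
Dave  | Finance  
Eve   | Marketing
Bob   | Finance  
Eve   | Marketing
Frank | Marketing
Grace | Marketing
Hank  | Sales    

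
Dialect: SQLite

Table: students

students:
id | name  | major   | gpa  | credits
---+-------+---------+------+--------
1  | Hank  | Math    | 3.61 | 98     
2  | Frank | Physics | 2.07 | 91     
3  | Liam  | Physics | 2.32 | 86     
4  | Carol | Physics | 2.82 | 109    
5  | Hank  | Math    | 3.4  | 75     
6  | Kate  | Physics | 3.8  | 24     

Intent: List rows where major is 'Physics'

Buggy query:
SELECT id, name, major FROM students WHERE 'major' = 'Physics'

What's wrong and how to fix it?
Bug: 'major' in single quotes is a string literal, not the column; the comparison is literal-vs-literal and never true

Fix: Remove the quotes around the column name (or use double quotes for an identifier)

Corrected query:
SELECT id, name, major FROM students WHERE major = 'Physics'

Result:
id | name  | major  
---+-------+--------
2  | Frank | Physics
3  | Liam  | Physics
4  | Carol | Physics
6  | Kate  | Physics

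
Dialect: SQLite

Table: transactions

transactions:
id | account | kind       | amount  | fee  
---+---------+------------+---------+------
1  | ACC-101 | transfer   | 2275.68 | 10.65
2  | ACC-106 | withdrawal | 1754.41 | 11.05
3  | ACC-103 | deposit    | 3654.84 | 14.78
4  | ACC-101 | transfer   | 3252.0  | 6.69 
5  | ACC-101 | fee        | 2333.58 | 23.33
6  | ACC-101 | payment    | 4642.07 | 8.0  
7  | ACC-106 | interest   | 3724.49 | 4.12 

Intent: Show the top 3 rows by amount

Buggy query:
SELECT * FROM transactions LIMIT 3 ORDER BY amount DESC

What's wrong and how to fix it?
Bug: LIMIT must come after ORDER BY

Fix: Sort with ORDER BY, then apply LIMIT

Corrected query:
SELECT * FROM transactions ORDER BY amount DESC LIMIT 3

Result:
id | account | kind     | amount  | fee  
---+---------+----------+---------+------
6  | ACC-101 | payment  | 4642.07 | 8    
7  | ACC-106 | interest | 3724.49 | 4.12 
3  | ACC-103 | deposit  | 3654.84 | 14.78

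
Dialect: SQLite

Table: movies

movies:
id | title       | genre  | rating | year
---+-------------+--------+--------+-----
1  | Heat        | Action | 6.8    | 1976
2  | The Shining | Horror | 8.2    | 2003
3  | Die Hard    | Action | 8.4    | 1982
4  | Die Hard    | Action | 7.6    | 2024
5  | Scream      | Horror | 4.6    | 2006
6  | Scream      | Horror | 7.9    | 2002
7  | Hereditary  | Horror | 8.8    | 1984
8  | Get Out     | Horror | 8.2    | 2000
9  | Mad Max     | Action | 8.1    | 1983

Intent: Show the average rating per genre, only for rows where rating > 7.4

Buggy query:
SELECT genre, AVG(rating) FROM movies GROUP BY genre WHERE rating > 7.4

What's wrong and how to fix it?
Bug: Row-level WHERE must come before GROUP BY in the clause order

Fix: Move the WHERE clause before GROUP BY

Corrected query:
SELECT genre, AVG(rating) FROM movies WHERE rating > 7.4 GROUP BY genre

Result:
genre  | AVG(rating)
-------+------------
Action | 8.033333   
Horror | 8.275      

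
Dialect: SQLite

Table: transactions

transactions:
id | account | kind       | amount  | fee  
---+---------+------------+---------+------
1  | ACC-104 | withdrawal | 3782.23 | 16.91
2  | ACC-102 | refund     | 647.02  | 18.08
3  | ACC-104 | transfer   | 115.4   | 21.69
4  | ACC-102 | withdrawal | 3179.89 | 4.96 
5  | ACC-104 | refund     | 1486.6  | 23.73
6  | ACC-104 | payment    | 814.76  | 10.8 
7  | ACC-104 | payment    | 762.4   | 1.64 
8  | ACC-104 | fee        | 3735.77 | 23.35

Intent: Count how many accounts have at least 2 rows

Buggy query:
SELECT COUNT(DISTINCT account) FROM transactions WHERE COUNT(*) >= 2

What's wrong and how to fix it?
Bug: COUNT(*) cannot appear in WHERE; the per-group count doesn't exist yet

Fix: Group first with HAVING COUNT(*) >= 2, then COUNT the resulting groups

Corrected query:
SELECT COUNT(*) FROM (SELECT account FROM transactions GROUP BY account HAVING COUNT(*) >= 2)

Result:
COUNT(*)
--------
2       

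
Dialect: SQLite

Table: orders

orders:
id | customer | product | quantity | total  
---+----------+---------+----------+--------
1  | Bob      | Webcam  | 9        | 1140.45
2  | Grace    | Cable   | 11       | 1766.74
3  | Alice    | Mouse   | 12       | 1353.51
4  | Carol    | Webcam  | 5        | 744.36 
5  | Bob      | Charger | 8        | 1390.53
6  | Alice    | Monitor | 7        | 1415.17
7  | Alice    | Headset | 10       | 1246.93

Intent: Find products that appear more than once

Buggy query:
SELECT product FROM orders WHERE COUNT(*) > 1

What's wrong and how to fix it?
Bug: WHERE can't reference COUNT(*); aggregates are computed after WHERE

Fix: GROUP BY product, then filter groups with HAVING COUNT(*) > 1

Corrected query:
SELECT product FROM orders GROUP BY product HAVING COUNT(*) > 1

Result:
product
-------
Webcam 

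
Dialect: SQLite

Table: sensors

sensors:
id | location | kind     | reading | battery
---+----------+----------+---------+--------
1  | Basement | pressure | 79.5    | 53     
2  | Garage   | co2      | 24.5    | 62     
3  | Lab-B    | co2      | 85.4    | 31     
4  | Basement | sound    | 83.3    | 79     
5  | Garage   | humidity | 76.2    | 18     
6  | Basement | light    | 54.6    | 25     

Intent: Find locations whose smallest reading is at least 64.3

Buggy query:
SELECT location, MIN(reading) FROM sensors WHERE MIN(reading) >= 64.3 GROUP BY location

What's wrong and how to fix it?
Bug: MIN() in WHERE is a misuse of aggregate

Fix: Use HAVING for the per-group MIN condition

Corrected query:
SELECT location, MIN(reading) FROM sensors GROUP BY location HAVING MIN(reading) >= 64.3

Result:
location | MIN(reading)
---------+-------------
Lab-B    | 85.4        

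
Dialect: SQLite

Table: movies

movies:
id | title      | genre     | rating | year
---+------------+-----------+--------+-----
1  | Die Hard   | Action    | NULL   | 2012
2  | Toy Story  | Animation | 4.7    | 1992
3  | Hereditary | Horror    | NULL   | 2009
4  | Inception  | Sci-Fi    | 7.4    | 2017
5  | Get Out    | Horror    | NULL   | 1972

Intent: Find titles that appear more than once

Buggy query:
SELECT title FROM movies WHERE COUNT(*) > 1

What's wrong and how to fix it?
Bug: COUNT(*) is an aggregate and cannot be used in WHERE

Fix: Group first, then use HAVING for the count condition

Corrected query:
SELECT title FROM movies GROUP BY title HAVING COUNT(*) > 1

Result:
(no rows)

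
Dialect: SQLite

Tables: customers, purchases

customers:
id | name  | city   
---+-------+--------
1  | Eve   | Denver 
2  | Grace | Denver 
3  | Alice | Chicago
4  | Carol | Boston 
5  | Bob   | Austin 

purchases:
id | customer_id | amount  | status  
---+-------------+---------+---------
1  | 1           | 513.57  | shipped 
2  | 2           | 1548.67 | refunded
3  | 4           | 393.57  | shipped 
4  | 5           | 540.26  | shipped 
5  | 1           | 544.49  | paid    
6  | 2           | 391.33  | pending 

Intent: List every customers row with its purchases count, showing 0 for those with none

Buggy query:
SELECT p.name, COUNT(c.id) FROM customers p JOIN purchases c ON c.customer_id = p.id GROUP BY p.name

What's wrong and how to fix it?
Bug: INNER JOIN drops customers rows that have no matching purchases rows

Fix: Switch to LEFT JOIN to retain unmatched parent rows

Corrected query:
SELECT p.name, COUNT(c.id) FROM customers p LEFT JOIN purchases c ON c.customer_id = p.id GROUP BY p.name

Result:
name  | COUNT(c.id)
------+------------
Alice | 0          
Bob   | 1          
Carol | 1          
Eve   | 2          
Grace | 2          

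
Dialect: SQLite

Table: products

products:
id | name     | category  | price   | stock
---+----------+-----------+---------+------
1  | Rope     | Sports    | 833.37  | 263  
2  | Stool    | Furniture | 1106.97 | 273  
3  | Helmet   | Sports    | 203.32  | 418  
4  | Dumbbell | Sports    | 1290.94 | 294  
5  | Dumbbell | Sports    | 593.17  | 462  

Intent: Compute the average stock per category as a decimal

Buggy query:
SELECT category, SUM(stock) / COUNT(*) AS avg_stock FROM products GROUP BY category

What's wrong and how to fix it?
Bug: SUM(stock) and COUNT(*) are both integers; the division truncates the fractional part

Fix: Multiply by 1.0 (or CAST to REAL) to force floating-point division

Corrected query:
SELECT category, SUM(stock) * 1.0 / COUNT(*) AS avg_stock FROM products GROUP BY category

Result:
category  | avg_stock
----------+----------
Furniture | 273      
Sports    | 359.25   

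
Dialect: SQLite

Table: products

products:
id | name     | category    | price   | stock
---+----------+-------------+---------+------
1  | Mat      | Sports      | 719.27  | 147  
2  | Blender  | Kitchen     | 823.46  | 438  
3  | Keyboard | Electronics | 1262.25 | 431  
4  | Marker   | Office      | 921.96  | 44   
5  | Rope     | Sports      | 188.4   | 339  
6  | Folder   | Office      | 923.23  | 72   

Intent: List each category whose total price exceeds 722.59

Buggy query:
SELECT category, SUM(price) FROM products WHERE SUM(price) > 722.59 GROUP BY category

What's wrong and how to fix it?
Bug: Aggregate functions cannot appear in a WHERE clause

Fix: Use HAVING (which filters groups after aggregation) instead of WHERE

Corrected query:
SELECT category, SUM(price) FROM products GROUP BY category HAVING SUM(price) > 722.59

Result:
category    | SUM(price)
------------+-----------
Electronics | 1262.25   
Kitchen     | 823.46    
Office      | 1845.19   
Sports      | 907.67    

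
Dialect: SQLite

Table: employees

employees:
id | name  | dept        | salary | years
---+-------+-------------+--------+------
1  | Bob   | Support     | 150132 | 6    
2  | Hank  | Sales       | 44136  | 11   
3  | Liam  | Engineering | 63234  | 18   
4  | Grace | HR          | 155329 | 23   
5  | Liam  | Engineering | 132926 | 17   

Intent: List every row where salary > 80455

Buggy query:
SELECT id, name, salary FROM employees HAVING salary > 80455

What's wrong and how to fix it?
Bug: This is a non-aggregate query (no GROUP BY, no aggregates), so in SQLite the HAVING clause is invalid here; a row-level condition belongs in WHERE

Fix: Replace HAVING with WHERE since the condition applies to individual rows

Corrected query:
SELECT id, name, salary FROM employees WHERE salary > 80455

Result:
id | name  | salary
---+-------+-------
1  | Bob   | 150132
4  | Grace | 155329
5  | Liam  | 132926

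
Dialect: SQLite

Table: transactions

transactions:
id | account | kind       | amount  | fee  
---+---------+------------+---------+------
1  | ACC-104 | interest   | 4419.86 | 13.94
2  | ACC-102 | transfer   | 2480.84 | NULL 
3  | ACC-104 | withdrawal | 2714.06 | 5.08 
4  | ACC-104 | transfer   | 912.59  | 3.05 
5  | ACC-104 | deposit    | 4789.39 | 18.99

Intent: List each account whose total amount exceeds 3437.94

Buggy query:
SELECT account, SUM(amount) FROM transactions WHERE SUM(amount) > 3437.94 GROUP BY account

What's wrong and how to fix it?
Bug: Aggregate functions cannot appear in a WHERE clause

Fix: Move the aggregate condition to a HAVING clause

Corrected query:
SELECT account, SUM(amount) FROM transactions GROUP BY account HAVING SUM(amount) > 3437.94

Result:
account | SUM(amount)
--------+------------
ACC-104 | 12835.9    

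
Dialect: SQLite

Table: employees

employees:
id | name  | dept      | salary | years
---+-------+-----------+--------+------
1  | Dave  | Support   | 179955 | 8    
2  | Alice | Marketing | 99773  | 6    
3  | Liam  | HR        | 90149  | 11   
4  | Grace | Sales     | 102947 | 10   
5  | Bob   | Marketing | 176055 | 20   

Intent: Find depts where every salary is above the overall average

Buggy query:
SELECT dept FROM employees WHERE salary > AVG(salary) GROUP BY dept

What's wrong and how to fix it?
Bug: WHERE evaluates per row before aggregation, so AVG() is unavailable

Fix: Compute the overall average in a scalar subquery and compare each group's MIN against it in HAVING

Corrected query:
SELECT dept FROM employees GROUP BY dept HAVING MIN(salary) > (SELECT AVG(salary) FROM employees)

Result:
dept   
-------
Support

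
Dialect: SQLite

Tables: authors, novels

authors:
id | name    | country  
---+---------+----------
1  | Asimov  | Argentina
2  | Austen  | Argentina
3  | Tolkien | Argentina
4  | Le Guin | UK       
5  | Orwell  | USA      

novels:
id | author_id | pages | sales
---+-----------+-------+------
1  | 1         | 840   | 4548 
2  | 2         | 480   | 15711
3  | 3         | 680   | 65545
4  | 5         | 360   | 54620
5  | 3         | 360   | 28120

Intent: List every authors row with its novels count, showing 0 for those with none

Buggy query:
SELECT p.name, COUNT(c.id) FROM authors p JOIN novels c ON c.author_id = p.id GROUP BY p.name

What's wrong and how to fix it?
Bug: An inner join excludes parents with zero children

Fix: Use LEFT JOIN so parents without children still appear (COUNT(c.id) gives 0)

Corrected query:
SELECT p.name, COUNT(c.id) FROM authors p LEFT JOIN novels c ON c.author_id = p.id GROUP BY p.name

Result:
name    | COUNT(c.id)
--------+------------
Asimov  | 1          
Austen  | 1          
Le Guin | 0          
Orwell  | 1          
Tolkien | 2          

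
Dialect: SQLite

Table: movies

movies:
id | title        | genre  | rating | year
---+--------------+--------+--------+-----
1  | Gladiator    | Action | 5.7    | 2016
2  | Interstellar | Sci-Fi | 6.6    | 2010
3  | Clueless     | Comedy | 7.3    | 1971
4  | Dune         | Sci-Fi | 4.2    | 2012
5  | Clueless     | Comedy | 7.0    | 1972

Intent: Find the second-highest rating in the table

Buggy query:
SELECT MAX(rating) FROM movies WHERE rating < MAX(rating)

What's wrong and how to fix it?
Bug: MAX(rating) on the right of the comparison is an aggregate-in-WHERE error

Fix: Compute the overall MAX in a subquery, then take MAX of rows below it

Corrected query:
SELECT MAX(rating) FROM movies WHERE rating < (SELECT MAX(rating) FROM movies)

Result:
MAX(rating)
-----------
7          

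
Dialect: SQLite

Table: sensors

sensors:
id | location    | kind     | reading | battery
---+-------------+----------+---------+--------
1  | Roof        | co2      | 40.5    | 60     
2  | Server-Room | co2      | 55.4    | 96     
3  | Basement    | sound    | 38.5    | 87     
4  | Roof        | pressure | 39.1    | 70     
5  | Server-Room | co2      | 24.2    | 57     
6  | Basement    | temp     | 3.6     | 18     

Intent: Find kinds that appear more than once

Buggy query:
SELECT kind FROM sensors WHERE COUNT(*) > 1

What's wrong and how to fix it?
Bug: WHERE can't reference COUNT(*); aggregates are computed after WHERE

Fix: Group first, then use HAVING for the count condition

Corrected query:
SELECT kind FROM sensors GROUP BY kind HAVING COUNT(*) > 1

Result:
kind
----
co2 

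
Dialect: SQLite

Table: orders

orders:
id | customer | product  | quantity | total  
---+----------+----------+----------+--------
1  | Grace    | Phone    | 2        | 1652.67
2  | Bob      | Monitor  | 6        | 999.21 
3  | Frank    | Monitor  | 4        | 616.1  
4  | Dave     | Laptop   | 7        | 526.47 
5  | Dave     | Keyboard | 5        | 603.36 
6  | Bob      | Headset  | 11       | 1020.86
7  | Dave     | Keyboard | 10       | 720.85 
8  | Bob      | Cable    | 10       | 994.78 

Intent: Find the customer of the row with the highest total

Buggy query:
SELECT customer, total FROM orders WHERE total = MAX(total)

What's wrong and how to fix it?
Bug: MAX(total) is an aggregate and cannot be used directly in WHERE

Fix: Wrap MAX in a scalar subquery so WHERE compares against a single value

Corrected query:
SELECT customer, total FROM orders WHERE total = (SELECT MAX(total) FROM orders)

Result:
customer | total  
---------+--------
Grace    | 1652.67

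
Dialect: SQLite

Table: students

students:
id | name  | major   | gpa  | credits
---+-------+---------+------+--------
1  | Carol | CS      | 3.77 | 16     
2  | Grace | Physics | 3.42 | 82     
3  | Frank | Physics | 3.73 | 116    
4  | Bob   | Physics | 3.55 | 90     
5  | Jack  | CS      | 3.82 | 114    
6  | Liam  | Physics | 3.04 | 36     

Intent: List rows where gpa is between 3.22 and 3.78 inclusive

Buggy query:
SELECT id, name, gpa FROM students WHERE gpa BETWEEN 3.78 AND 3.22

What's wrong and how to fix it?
Bug: BETWEEN expects the lower bound first; with 3.78 AND 3.22 the range is empty

Fix: Write BETWEEN 3.22 AND 3.78

Corrected query:
SELECT id, name, gpa FROM students WHERE gpa BETWEEN 3.22 AND 3.78

Result:
id | name  | gpa 
---+-------+-----
1  | Carol | 3.77
2  | Grace | 3.42
3  | Frank | 3.73
4  | Bob   | 3.55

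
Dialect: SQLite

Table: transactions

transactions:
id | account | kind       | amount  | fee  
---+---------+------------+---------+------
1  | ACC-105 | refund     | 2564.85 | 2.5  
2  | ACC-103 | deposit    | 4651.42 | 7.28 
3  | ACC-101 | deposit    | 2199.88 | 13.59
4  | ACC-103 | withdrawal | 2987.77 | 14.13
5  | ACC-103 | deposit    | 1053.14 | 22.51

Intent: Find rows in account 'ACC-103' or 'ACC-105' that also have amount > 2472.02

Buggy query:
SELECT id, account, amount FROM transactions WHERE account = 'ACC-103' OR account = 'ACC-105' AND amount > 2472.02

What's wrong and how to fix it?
Bug: AND binds tighter than OR, so this parses as account = 'ACC-103' OR (account = 'ACC-105' AND amount > 2472.02)

Fix: Group the OR with parentheses (or use IN), then AND the threshold

Corrected query:
SELECT id, account, amount FROM transactions WHERE (account = 'ACC-103' OR account = 'ACC-105') AND amount > 2472.02

Result:
id | account | amount 
---+---------+--------
1  | ACC-105 | 2564.85
2  | ACC-103 | 4651.42
4  | ACC-103 | 2987.77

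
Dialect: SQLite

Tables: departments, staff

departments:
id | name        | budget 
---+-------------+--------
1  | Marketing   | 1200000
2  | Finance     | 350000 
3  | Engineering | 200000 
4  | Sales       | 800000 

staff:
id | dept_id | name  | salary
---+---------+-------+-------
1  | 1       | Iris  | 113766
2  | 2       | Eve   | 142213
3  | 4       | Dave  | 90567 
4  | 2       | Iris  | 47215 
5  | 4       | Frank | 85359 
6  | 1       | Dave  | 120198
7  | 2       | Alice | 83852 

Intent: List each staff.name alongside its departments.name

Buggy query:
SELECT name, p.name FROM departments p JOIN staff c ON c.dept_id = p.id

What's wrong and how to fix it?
Bug: Both tables have a 'name' column; the unqualified reference is ambiguous

Fix: Prefix ambiguous columns with the table alias

Corrected query:
SELECT c.name, p.name FROM departments p JOIN staff c ON c.dept_id = p.id

Result:
name  | name     
------+----------
Iris  | Marketing
Eve   | Finance  
Dave  | Sales    
Iris  | Finance  
Frank | Sales    
Dave  | Marketing
Alice | Finance  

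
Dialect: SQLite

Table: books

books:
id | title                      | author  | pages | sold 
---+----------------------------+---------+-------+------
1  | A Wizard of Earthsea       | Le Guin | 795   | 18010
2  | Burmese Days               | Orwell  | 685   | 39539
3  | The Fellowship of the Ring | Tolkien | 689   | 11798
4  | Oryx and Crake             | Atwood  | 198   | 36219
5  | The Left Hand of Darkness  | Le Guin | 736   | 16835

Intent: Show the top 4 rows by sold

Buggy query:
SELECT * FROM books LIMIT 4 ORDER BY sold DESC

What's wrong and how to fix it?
Bug: ORDER BY cannot follow LIMIT; LIMIT is the final clause

Fix: Sort with ORDER BY, then apply LIMIT

Corrected query:
SELECT * FROM books ORDER BY sold DESC LIMIT 4

Result:
id | title                     | author  | pages | sold 
---+---------------------------+---------+-------+------
2  | Burmese Days              | Orwell  | 685   | 39539
4  | Oryx and Crake            | Atwood  | 198   | 36219
1  | A Wizard of Earthsea      | Le Guin | 795   | 18010
5  | The Left Hand of Darkness | Le Guin | 736   | 16835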